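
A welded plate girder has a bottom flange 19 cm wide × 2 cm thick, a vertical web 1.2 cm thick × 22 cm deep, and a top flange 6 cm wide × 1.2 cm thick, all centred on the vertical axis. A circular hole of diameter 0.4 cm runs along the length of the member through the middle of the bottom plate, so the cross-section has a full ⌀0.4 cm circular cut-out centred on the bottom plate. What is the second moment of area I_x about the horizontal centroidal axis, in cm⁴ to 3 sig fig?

Split into non-overlapping primitives; take the origin at the lower-left of the bounding box.
Bottom plate: 19 × 2, A = 38 cm², y = 1 cm, Ī = 12.667 cm⁴.
Web plate: 1.2 × 22, A = 26.4 cm², y = 13 cm, Ī = 1064.8 cm⁴.
Top plate: 6 × 1.2, A = 7.2 cm², y = 24.6 cm, Ī = 0.864 cm⁴.
Hole (subtracted): ⌀0.4, A = 0.12566 cm², y = 1 cm, Ī = 0.0012566 cm⁴.
Centroid: ȳ = ΣA·y / ΣA = 7.8097 cm.
Transfer each piece to the horizontal centroidal axis using Ī + A·d² with d = y − 7.8097:
  bottom plate: d = -6.8097 cm → contributes +1774.8 cm⁴
  web plate: d = 5.1903 cm → contributes +1 776 cm⁴
  top plate: d = 16.79 cm → contributes +2030.6 cm⁴
  hole: d = -6.8097 cm → contributes −5.8286 cm⁴
Total I = 5575.6 cm⁴.

I_x ≈ 5580 cm⁴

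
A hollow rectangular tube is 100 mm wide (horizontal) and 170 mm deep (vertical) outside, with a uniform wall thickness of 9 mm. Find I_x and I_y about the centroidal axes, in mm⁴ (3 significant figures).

Treat the section as a set of non-overlapping primitives; coordinates are from the bounding-box lower-left.
Outer rectangle: 100 × 170, A = 17 000 mm², y = 85 mm, Ī = 40 941 667 mm⁴.
Inner void (subtracted): 82 × 152, A = 12 464 mm², y = 85 mm, Ī = 23 997 355 mm⁴.
By symmetry the centroid is at mid-height, ȳ = 85 mm.
All pieces are centred on the centroidal x-axis, so I = ΣĪ (holes subtracted) = 16 944 312 mm⁴.
Repeating about the centroidal y-axis gives I_y = 7 182 672 mm⁴.

I_x ≈ 1.69 × 10⁷ mm⁴, I_y ≈ 7.18 × 10⁶ mm⁴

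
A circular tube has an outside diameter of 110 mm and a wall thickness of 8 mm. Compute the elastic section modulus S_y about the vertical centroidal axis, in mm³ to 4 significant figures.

S_y ≈ 6.099 × 10⁴ mm³

Treat the section as a set of non-overlapping primitives; coordinates are from the bounding-box lower-left.
Outer circle: ⌀110, A = 9503.32 mm², x = 55 mm, Ī = 7 186 884 mm⁴.
Bore (subtracted): ⌀94, A = 6939.78 mm², x = 55 mm, Ī = 3 832 492 mm⁴.
By symmetry the centroid is at mid-width, x̄ = 55 mm.
All pieces are centred on the vertical centroidal axis, so I = ΣĪ (holes subtracted) = 3 354 392 mm⁴.
Extreme fibre distance c = 55 mm; S = I/c = 60988.9 mm³.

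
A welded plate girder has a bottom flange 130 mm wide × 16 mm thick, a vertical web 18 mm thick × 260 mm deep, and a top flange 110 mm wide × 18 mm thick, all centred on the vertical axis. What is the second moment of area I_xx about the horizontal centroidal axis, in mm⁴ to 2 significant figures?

I_xx ≈ 1.0 × 10⁸ mm⁴

Split into non-overlapping primitives; take the origin at the lower-left of the bounding box.
Bottom plate: 130 × 16, A = 2 080 mm², y = 8 mm, Ī = 44 373 mm⁴.
Web plate: 18 × 260, A = 4 680 mm², y = 146 mm, Ī = 26 364 000 mm⁴.
Top plate: 110 × 18, A = 1 980 mm², y = 285 mm, Ī = 53 460 mm⁴.
Centroid: ȳ = ΣA·y / ΣA = 144.6 mm.
Transfer each piece to the horizontal centroidal axis using Ī + A·d² with d = y − 144.6:
  bottom plate: d = -136.6 mm → contributes +38 883 310 mm⁴
  web plate: d = 1.352 mm → contributes +26 372 560 mm⁴
  top plate: d = 140.4 mm → contributes +39 057 078 mm⁴
Total I = 104 312 948 mm⁴.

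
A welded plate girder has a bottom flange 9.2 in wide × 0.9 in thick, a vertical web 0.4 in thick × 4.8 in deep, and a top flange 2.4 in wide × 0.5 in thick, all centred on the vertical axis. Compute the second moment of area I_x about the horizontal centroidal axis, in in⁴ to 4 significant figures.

I_x ≈ 43.38 in⁴

Split into non-overlapping primitives; take the origin at the lower-left of the bounding box.
Bottom plate: 9.2 × 0.9, A = 8.28 in², y = 0.45 in, Ī = 0.5589 in⁴.
Web plate: 0.4 × 4.8, A = 1.92 in², y = 3.3 in, Ī = 3.6864 in⁴.
Top plate: 2.4 × 0.5, A = 1.2 in², y = 5.95 in, Ī = 0.025 in⁴.
Centroid: ȳ = ΣA·y / ΣA = 1.50895 in.
Transfer each piece to the horizontal centroidal axis using Ī + A·d² with d = y − 1.50895:
  bottom plate: d = -1.05895 in → contributes +9.84384 in⁴
  web plate: d = 1.79105 in → contributes +9.84551 in⁴
  top plate: d = 4.44105 in → contributes +23.6925 in⁴
Total I = 43.3819 in⁴.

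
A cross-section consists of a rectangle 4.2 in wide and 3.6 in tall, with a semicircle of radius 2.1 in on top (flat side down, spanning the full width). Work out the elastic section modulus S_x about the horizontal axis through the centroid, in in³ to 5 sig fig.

S_x ≈ 17.310 in³

Split into non-overlapping primitives; take the origin at the lower-left of the bounding box.
Rectangular body: 4.2 × 3.6, A = 15.12 in², y = 1.8 in, Ī = 16.3296 in⁴.
Semicircular cap: semicircle r = 2.1, A = 6.927212 in², y = 4.491268 in, Ī = 2.134564 in⁴.
Centroid: ȳ = ΣA·y / ΣA = 2.645594 in.
Transfer each piece to the horizontal axis through the centroid using Ī + A·d² with d = y − 2.645594:
  rectangular body: d = -0.8455936 in → contributes +27.14083 in⁴
  semicircular cap: d = 1.845674 in → contributes +25.7322 in⁴
Total I = 52.87303 in⁴.
Extreme fibre distance c = 3.054406 in; S = I/c = 17.31041 in³.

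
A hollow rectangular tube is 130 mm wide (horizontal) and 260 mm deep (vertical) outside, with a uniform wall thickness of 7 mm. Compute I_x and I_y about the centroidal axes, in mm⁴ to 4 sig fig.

I_x ≈ 4.650 × 10⁷ mm⁴, I_y ≈ 1.560 × 10⁷ mm⁴

Decompose the section into non-overlapping parts with the origin at the bottom-left of its bounding rectangle.
Outer rectangle: 130 × 260, A = 33 800 mm², y = 130 mm, Ī = 190 406 667 mm⁴.
Inner void (subtracted): 116 × 246, A = 28 536 mm², y = 130 mm, Ī = 143 907 048 mm⁴.
By symmetry the centroid is at mid-height, ȳ = 130 mm.
All pieces are centred on the centroidal x-axis, so I = ΣĪ (holes subtracted) = 46 499 619 mm⁴.
Repeating about the centroidal y-axis gives I_y = 15 603 299 mm⁴.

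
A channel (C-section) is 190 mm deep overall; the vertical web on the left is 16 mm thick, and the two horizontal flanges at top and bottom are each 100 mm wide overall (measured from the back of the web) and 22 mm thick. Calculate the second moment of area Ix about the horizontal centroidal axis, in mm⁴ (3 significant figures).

Ix ≈ 3.54 × 10⁷ mm⁴

Split into non-overlapping primitives; take the origin at the lower-left of the bounding box.
Web: 16 × 190, A = 3 040 mm², y = 95 mm, Ī = 9 145 333 mm⁴.
Top flange (beyond web): 84 × 22, A = 1 848 mm², y = 179 mm, Ī = 74 536 mm⁴.
Bottom flange (beyond web): 84 × 22, A = 1 848 mm², y = 11 mm, Ī = 74 536 mm⁴.
By symmetry the centroid is at mid-height, ȳ = 95 mm.
Transfer each piece to the horizontal centroidal axis using Ī + A·d² with d = y − 95:
  web: d = 0 mm → contributes +9 145 333 mm⁴
  top flange (beyond web): d = 84 mm → contributes +13 114 024 mm⁴
  bottom flange (beyond web): d = -84 mm → contributes +13 114 024 mm⁴
Total I = 35 373 381 mm⁴.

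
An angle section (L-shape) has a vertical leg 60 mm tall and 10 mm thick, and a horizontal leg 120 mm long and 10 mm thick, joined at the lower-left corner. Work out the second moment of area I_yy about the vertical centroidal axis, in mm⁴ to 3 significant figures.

I_yy ≈ 2.51 × 10⁶ mm⁴

Split into non-overlapping primitives; take the origin at the lower-left of the bounding box.
Vertical leg: 10 × 60, A = 600 mm², x = 5 mm, Ī = 5 000 mm⁴.
Horizontal leg (remainder): 110 × 10, A = 1 100 mm², x = 65 mm, Ī = 1 109 167 mm⁴.
Centroid: x̄ = ΣA·x / ΣA = 43.824 mm.
Transfer each piece to the vertical centroidal axis using Ī + A·d² with d = x − 43.824:
  vertical leg: d = -38.824 mm → contributes +909 360 mm⁴
  horizontal leg (remainder): d = 21.176 mm → contributes +1 602 454 mm⁴
Total I = 2 511 814 mm⁴.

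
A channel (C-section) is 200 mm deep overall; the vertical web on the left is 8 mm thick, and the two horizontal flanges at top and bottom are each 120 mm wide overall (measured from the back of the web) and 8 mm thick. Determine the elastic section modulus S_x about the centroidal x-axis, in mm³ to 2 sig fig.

Split into non-overlapping primitives; take the origin at the lower-left of the bounding box.
Web: 8 × 200, A = 1 600 mm², y = 100 mm, Ī = 5 333 333 mm⁴.
Top flange (beyond web): 112 × 8, A = 896 mm², y = 196 mm, Ī = 4 779 mm⁴.
Bottom flange (beyond web): 112 × 8, A = 896 mm², y = 4 mm, Ī = 4 779 mm⁴.
By symmetry the centroid is at mid-height, ȳ = 100 mm.
Transfer each piece to the centroidal x-axis using Ī + A·d² with d = y − 100:
  web: d = 0 mm → contributes +5 333 333 mm⁴
  top flange (beyond web): d = 96 mm → contributes +8 262 315 mm⁴
  bottom flange (beyond web): d = -96 mm → contributes +8 262 315 mm⁴
Total I = 21 857 963 mm⁴.
Extreme fibre distance c = 100 mm; S = I/c = 218 580 mm³.

S_x ≈ 2.2 × 10⁵ mm³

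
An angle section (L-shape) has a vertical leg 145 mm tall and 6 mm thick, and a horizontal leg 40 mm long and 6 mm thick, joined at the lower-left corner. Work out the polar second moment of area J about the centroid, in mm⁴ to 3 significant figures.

Split into non-overlapping primitives; take the origin at the lower-left of the bounding box.
Vertical leg: 6 × 145, A = 870 mm², y = 72.5 mm, Ī = 1 524 313 mm⁴.
Horizontal leg (remainder): 34 × 6, A = 204 mm², y = 3 mm, Ī = 612 mm⁴.
Centroid: ȳ = ΣA·y / ΣA = 59.299 mm.
Transfer each piece to the centroidal x-axis using Ī + A·d² with d = y − 59.299:
  vertical leg: d = 13.201 mm → contributes +1 675 927 mm⁴
  horizontal leg (remainder): d = -56.299 mm → contributes +647 203 mm⁴
Total I = 2 323 130 mm⁴.
For the y-axis: x̄ = 6.7989 mm.
Repeating about the centroidal y-axis gives I_y = 88 363 mm⁴.
Polar second moment: J = I_x + I_y = 2 411 493 mm⁴.

J ≈ 2.41 × 10⁶ mm⁴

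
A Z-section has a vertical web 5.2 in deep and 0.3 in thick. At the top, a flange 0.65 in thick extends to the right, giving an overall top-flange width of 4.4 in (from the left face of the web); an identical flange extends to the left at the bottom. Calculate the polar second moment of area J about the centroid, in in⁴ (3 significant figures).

Break the section into simple shapes (no overlaps), measuring from the bottom-left corner of the bounding box.
Web: 0.3 × 5.2, A = 1.56 in², y = 2.6 in, Ī = 3.5152 in⁴.
Top flange (beyond web): 4.1 × 0.65, A = 2.665 in², y = 4.875 in, Ī = 0.09383 in⁴.
Bottom flange (beyond web): 4.1 × 0.65, A = 2.665 in², y = 0.325 in, Ī = 0.09383 in⁴.
Centroid: ȳ = ΣA·y / ΣA = 2.6 in.
Transfer each piece to the centroidal x-axis using Ī + A·d² with d = y − 2.6:
  web: d = 0 in → contributes +3.5152 in⁴
  top flange (beyond web): d = 2.275 in → contributes +13.887 in⁴
  bottom flange (beyond web): d = -2.275 in → contributes +13.887 in⁴
Total I = 31.289 in⁴.
For the y-axis: x̄ = 4.25 in.
Repeating about the centroidal y-axis gives I_y = 33.275 in⁴.
Polar second moment: J = I_x + I_y = 64.564 in⁴.

J ≈ 64.6 in⁴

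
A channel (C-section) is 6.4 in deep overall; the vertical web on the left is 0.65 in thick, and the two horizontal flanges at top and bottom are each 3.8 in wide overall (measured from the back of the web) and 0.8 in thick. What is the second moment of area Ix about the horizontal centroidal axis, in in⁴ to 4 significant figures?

Decompose the section into non-overlapping parts with the origin at the bottom-left of its bounding rectangle.
Web: 0.65 × 6.4, A = 4.16 in², y = 3.2 in, Ī = 14.1995 in⁴.
Top flange (beyond web): 3.15 × 0.8, A = 2.52 in², y = 6 in, Ī = 0.1344 in⁴.
Bottom flange (beyond web): 3.15 × 0.8, A = 2.52 in², y = 0.4 in, Ī = 0.1344 in⁴.
By symmetry the centroid is at mid-height, ȳ = 3.2 in.
Transfer each piece to the horizontal centroidal axis using Ī + A·d² with d = y − 3.2:
  web: d = 0 in → contributes +14.1995 in⁴
  top flange (beyond web): d = 2.8 in → contributes +19.8912 in⁴
  bottom flange (beyond web): d = -2.8 in → contributes +19.8912 in⁴
Total I = 53.9819 in⁴.

Ix ≈ 53.98 in⁴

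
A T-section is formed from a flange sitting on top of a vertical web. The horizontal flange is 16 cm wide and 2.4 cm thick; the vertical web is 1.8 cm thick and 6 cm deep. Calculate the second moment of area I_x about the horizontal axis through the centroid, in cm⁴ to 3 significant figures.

Decompose the section into non-overlapping parts with the origin at the bottom-left of its bounding rectangle.
Flange: 16 × 2.4, A = 38.4 cm², y = 7.2 cm, Ī = 18.432 cm⁴.
Web: 1.8 × 6, A = 10.8 cm², y = 3 cm, Ī = 32.4 cm⁴.
Centroid: ȳ = ΣA·y / ΣA = 6.278 cm.
Transfer each piece to the horizontal axis through the centroid using Ī + A·d² with d = y − 6.278:
  flange: d = 0.92195 cm → contributes +51.072 cm⁴
  web: d = -3.278 cm → contributes +148.45 cm⁴
Total I = 199.52 cm⁴.

I_x ≈ 200 cm⁴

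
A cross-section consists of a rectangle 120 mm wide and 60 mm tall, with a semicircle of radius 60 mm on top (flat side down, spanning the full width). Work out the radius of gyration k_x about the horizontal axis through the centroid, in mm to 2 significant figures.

k_x ≈ 32 mm

Treat the section as a set of non-overlapping primitives; coordinates are from the bounding-box lower-left.
Rectangular body: 120 × 60, A = 7 200 mm², y = 30 mm, Ī = 2 160 000 mm⁴.
Semicircular cap: semicircle r = 60, A = 5 655 mm², y = 85.46 mm, Ī = 1 422 450 mm⁴.
Centroid: ȳ = ΣA·y / ΣA = 54.4 mm.
Transfer each piece to the horizontal axis through the centroid using Ī + A·d² with d = y − 54.4:
  rectangular body: d = -24.4 mm → contributes +6 446 244 mm⁴
  semicircular cap: d = 31.07 mm → contributes +6 879 865 mm⁴
Total I = 13 326 109 mm⁴.
Radius of gyration: k = √(I/A) = √(13 326 109 / 12 855) = 32.2 mm.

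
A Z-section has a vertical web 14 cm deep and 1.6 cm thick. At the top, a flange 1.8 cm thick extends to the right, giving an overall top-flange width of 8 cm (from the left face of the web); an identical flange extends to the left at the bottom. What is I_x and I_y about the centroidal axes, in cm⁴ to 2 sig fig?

I_x ≈ 1200 cm⁴, I_y ≈ 450 cm⁴

Treat the section as a set of non-overlapping primitives; coordinates are from the bounding-box lower-left.
Web: 1.6 × 14, A = 22.4 cm², y = 7 cm, Ī = 365.9 cm⁴.
Top flange (beyond web): 6.4 × 1.8, A = 11.52 cm², y = 13.1 cm, Ī = 3.11 cm⁴.
Bottom flange (beyond web): 6.4 × 1.8, A = 11.52 cm², y = 0.9 cm, Ī = 3.11 cm⁴.
Centroid: ȳ = ΣA·y / ΣA = 7 cm.
Transfer each piece to the centroidal x-axis using Ī + A·d² with d = y − 7:
  web: d = 0 cm → contributes +365.9 cm⁴
  top flange (beyond web): d = 6.1 cm → contributes +431.8 cm⁴
  bottom flange (beyond web): d = -6.1 cm → contributes +431.8 cm⁴
Total I = 1 229 cm⁴.
For the y-axis: x̄ = 7.2 cm.
Repeating about the centroidal y-axis gives I_y = 452.1 cm⁴.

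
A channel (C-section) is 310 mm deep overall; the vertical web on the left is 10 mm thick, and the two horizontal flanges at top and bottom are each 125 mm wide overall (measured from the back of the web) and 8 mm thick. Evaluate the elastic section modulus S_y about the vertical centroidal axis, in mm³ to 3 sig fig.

S_y ≈ 6.79 × 10⁴ mm³

Decompose the section into non-overlapping parts with the origin at the bottom-left of its bounding rectangle.
Web: 10 × 310, A = 3 100 mm², x = 5 mm, Ī = 25 833 mm⁴.
Top flange (beyond web): 115 × 8, A = 920 mm², x = 67.5 mm, Ī = 1 013 917 mm⁴.
Bottom flange (beyond web): 115 × 8, A = 920 mm², x = 67.5 mm, Ī = 1 013 917 mm⁴.
Centroid: x̄ = ΣA·x / ΣA = 28.279 mm.
Transfer each piece to the vertical centroidal axis using Ī + A·d² with d = x − 28.279:
  web: d = -23.279 mm → contributes +1 705 811 mm⁴
  top flange (beyond web): d = 39.221 mm → contributes +2 429 115 mm⁴
  bottom flange (beyond web): d = 39.221 mm → contributes +2 429 115 mm⁴
Total I = 6 564 041 mm⁴.
Extreme fibre distance c = 96.721 mm; S = I/c = 67 866 mm³.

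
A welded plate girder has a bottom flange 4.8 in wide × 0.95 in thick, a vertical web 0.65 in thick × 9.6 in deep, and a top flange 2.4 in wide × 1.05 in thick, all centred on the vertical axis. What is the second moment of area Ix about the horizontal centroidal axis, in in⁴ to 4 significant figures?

Decompose the section into non-overlapping parts with the origin at the bottom-left of its bounding rectangle.
Bottom plate: 4.8 × 0.95, A = 4.56 in², y = 0.475 in, Ī = 0.34295 in⁴.
Web plate: 0.65 × 9.6, A = 6.24 in², y = 5.75 in, Ī = 47.9232 in⁴.
Top plate: 2.4 × 1.05, A = 2.52 in², y = 11.075 in, Ī = 0.231525 in⁴.
Centroid: ȳ = ΣA·y / ΣA = 4.95158 in.
Transfer each piece to the horizontal centroidal axis using Ī + A·d² with d = y − 4.95158:
  bottom plate: d = -4.47658 in → contributes +91.7242 in⁴
  web plate: d = 0.798423 in → contributes +51.9011 in⁴
  top plate: d = 6.12342 in → contributes +94.7222 in⁴
Total I = 238.347 in⁴.

Ix ≈ 238.3 in⁴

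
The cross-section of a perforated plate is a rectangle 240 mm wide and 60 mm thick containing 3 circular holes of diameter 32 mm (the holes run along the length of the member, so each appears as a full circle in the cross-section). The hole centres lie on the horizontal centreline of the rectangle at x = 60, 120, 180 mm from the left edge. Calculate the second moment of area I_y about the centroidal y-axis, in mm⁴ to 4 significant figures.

Decompose the section into non-overlapping parts with the origin at the bottom-left of its bounding rectangle.
Plate: 240 × 60, A = 14 400 mm², x = 120 mm, Ī = 69 120 000 mm⁴.
Hole 1 (subtracted): ⌀32, A = 804.248 mm², x = 60 mm, Ī = 51471.9 mm⁴.
Hole 2 (subtracted): ⌀32, A = 804.248 mm², x = 120 mm, Ī = 51471.9 mm⁴.
Hole 3 (subtracted): ⌀32, A = 804.248 mm², x = 180 mm, Ī = 51471.9 mm⁴.
By symmetry the centroid is at mid-width, x̄ = 120 mm.
Transfer each piece to the centroidal y-axis using Ī + A·d² with d = x − 120:
  plate: d = 0 mm → contributes +69 120 000 mm⁴
  hole 1: d = -60 mm → contributes −2 946 764 mm⁴
  hole 2: d = 0 mm → contributes −51471.9 mm⁴
  hole 3: d = 60 mm → contributes −2 946 764 mm⁴
Total I = 63 175 001 mm⁴.

I_y ≈ 6.318 × 10⁷ mm⁴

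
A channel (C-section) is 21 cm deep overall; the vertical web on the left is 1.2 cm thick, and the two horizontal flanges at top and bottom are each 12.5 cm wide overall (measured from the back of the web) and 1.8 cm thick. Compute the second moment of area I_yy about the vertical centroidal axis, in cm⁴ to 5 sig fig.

Decompose the section into non-overlapping parts with the origin at the bottom-left of its bounding rectangle.
Web: 1.2 × 21, A = 25.2 cm², x = 0.6 cm, Ī = 3.024 cm⁴.
Top flange (beyond web): 11.3 × 1.8, A = 20.34 cm², x = 6.85 cm, Ī = 216.4346 cm⁴.
Bottom flange (beyond web): 11.3 × 1.8, A = 20.34 cm², x = 6.85 cm, Ī = 216.4346 cm⁴.
Centroid: x̄ = ΣA·x / ΣA = 4.45929 cm.
Transfer each piece to the vertical centroidal axis using Ī + A·d² with d = x − 4.45929:
  web: d = -3.85929 cm → contributes +378.3557 cm⁴
  top flange (beyond web): d = 2.39071 cm → contributes +332.6877 cm⁴
  bottom flange (beyond web): d = 2.39071 cm → contributes +332.6877 cm⁴
Total I = 1043.731 cm⁴.

I_yy ≈ 1043.7 cm⁴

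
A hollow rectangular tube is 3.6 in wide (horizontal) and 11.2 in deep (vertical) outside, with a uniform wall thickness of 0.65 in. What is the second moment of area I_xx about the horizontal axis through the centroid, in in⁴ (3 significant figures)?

I_xx ≈ 236 in⁴

Split into non-overlapping primitives; take the origin at the lower-left of the bounding box.
Outer rectangle: 3.6 × 11.2, A = 40.32 in², y = 5.6 in, Ī = 421.48 in⁴.
Inner void (subtracted): 2.3 × 9.9, A = 22.77 in², y = 5.6 in, Ī = 185.97 in⁴.
By symmetry the centroid is at mid-height, ȳ = 5.6 in.
All pieces are centred on the horizontal axis through the centroid, so I = ΣĪ (holes subtracted) = 235.5 in⁴.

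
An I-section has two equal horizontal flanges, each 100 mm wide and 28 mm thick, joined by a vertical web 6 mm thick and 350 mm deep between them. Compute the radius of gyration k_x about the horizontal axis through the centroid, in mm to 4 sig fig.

Split into non-overlapping primitives; take the origin at the lower-left of the bounding box.
Bottom flange: 100 × 28, A = 2 800 mm², y = 14 mm, Ī = 182 933 mm⁴.
Web: 6 × 350, A = 2 100 mm², y = 203 mm, Ī = 21 437 500 mm⁴.
Top flange: 100 × 28, A = 2 800 mm², y = 392 mm, Ī = 182 933 mm⁴.
By symmetry the centroid is at mid-height, ȳ = 203 mm.
Transfer each piece to the horizontal axis through the centroid using Ī + A·d² with d = y − 203:
  bottom flange: d = -189 mm → contributes +100 201 733 mm⁴
  web: d = 0 mm → contributes +21 437 500 mm⁴
  top flange: d = 189 mm → contributes +100 201 733 mm⁴
Total I = 221 840 967 mm⁴.
Radius of gyration: k = √(I/A) = √(221 840 967 / 7 700) = 169.737 mm.

k_x ≈ 169.7 mm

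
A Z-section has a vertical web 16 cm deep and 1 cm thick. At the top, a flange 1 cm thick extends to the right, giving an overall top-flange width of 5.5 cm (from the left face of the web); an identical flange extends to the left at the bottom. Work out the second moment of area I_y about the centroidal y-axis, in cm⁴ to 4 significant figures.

Decompose the section into non-overlapping parts with the origin at the bottom-left of its bounding rectangle.
Web: 1 × 16, A = 16 cm², x = 5 cm, Ī = 1.33333 cm⁴.
Top flange (beyond web): 4.5 × 1, A = 4.5 cm², x = 7.75 cm, Ī = 7.59375 cm⁴.
Bottom flange (beyond web): 4.5 × 1, A = 4.5 cm², x = 2.25 cm, Ī = 7.59375 cm⁴.
Centroid: x̄ = ΣA·x / ΣA = 5 cm.
Transfer each piece to the centroidal y-axis using Ī + A·d² with d = x − 5:
  web: d = 0 cm → contributes +1.33333 cm⁴
  top flange (beyond web): d = 2.75 cm → contributes +41.625 cm⁴
  bottom flange (beyond web): d = -2.75 cm → contributes +41.625 cm⁴
Total I = 84.5833 cm⁴.

I_y ≈ 84.58 cm⁴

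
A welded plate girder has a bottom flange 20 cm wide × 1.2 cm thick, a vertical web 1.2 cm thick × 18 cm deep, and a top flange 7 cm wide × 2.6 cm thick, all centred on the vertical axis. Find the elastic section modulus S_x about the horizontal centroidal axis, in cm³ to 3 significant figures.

S_x ≈ 384 cm³

Treat the section as a set of non-overlapping primitives; coordinates are from the bounding-box lower-left.
Bottom plate: 20 × 1.2, A = 24 cm², y = 0.6 cm, Ī = 2.88 cm⁴.
Web plate: 1.2 × 18, A = 21.6 cm², y = 10.2 cm, Ī = 583.2 cm⁴.
Top plate: 7 × 2.6, A = 18.2 cm², y = 20.5 cm, Ī = 10.253 cm⁴.
Centroid: ȳ = ΣA·y / ΣA = 9.527 cm.
Transfer each piece to the horizontal centroidal axis using Ī + A·d² with d = y − 9.527:
  bottom plate: d = -8.927 cm → contributes +1915.5 cm⁴
  web plate: d = 0.67304 cm → contributes +592.98 cm⁴
  top plate: d = 10.973 cm → contributes +2201.7 cm⁴
Total I = 4710.1 cm⁴.
Extreme fibre distance c = 12.273 cm; S = I/c = 383.78 cm³.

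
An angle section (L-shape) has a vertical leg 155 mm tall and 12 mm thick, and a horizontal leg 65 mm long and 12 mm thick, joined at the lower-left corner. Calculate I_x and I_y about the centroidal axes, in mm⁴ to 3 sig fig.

I_x ≈ 6.15 × 10⁶ mm⁴, I_y ≈ 6.72 × 10⁵ mm⁴

Break the section into simple shapes (no overlaps), measuring from the bottom-left corner of the bounding box.
Vertical leg: 12 × 155, A = 1 860 mm², y = 77.5 mm, Ī = 3 723 875 mm⁴.
Horizontal leg (remainder): 53 × 12, A = 636 mm², y = 6 mm, Ī = 7 632 mm⁴.
Centroid: ȳ = ΣA·y / ΣA = 59.281 mm.
Transfer each piece to the centroidal x-axis using Ī + A·d² with d = y − 59.281:
  vertical leg: d = 18.219 mm → contributes +4 341 252 mm⁴
  horizontal leg (remainder): d = -53.281 mm → contributes +1 813 167 mm⁴
Total I = 6 154 419 mm⁴.
For the y-axis: x̄ = 14.281 mm.
Repeating about the centroidal y-axis gives I_y = 671 799 mm⁴.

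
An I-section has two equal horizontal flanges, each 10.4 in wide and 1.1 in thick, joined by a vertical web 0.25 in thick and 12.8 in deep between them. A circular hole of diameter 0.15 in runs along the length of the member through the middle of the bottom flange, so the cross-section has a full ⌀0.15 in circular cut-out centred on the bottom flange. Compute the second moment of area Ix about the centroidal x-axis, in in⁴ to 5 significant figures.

Decompose the section into non-overlapping parts with the origin at the bottom-left of its bounding rectangle.
Bottom flange: 10.4 × 1.1, A = 11.44 in², y = 0.55 in, Ī = 1.153533 in⁴.
Web: 0.25 × 12.8, A = 3.2 in², y = 7.5 in, Ī = 43.69067 in⁴.
Top flange: 10.4 × 1.1, A = 11.44 in², y = 14.45 in, Ī = 1.153533 in⁴.
Hole (subtracted): ⌀0.15, A = 0.01767146 in², y = 0.55 in, Ī = 0.00002485049 in⁴.
Centroid: ȳ = ΣA·y / ΣA = 7.504712 in.
Transfer each piece to the centroidal x-axis using Ī + A·d² with d = y − 7.504712:
  bottom flange: d = -6.954712 in → contributes +554.4837 in⁴
  web: d = -0.00471242 in → contributes +43.69074 in⁴
  top flange: d = 6.945288 in → contributes +552.985 in⁴
  hole: d = -6.954712 in → contributes −0.8547584 in⁴
Total I = 1150.305 in⁴.

Ix ≈ 1150.3 in⁴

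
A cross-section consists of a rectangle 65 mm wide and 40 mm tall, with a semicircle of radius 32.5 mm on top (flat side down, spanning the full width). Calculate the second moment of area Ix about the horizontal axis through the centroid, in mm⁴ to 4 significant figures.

Decompose the section into non-overlapping parts with the origin at the bottom-left of its bounding rectangle.
Rectangular body: 65 × 40, A = 2 600 mm², y = 20 mm, Ī = 346 667 mm⁴.
Semicircular cap: semicircle r = 32.5, A = 1659.15 mm², y = 53.7934 mm, Ī = 122 452 mm⁴.
Centroid: ȳ = ΣA·y / ΣA = 33.1642 mm.
Transfer each piece to the horizontal axis through the centroid using Ī + A·d² with d = y − 33.1642:
  rectangular body: d = -13.1642 mm → contributes +797 239 mm⁴
  semicircular cap: d = 20.6292 mm → contributes +828 527 mm⁴
Total I = 1 625 766 mm⁴.

Ix ≈ 1.626 × 10⁶ mm⁴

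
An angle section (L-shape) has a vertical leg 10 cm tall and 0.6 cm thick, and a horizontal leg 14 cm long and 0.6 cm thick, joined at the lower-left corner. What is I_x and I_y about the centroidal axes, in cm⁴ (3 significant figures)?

I_x ≈ 126 cm⁴, I_y ≈ 289 cm⁴

Split into non-overlapping primitives; take the origin at the lower-left of the bounding box.
Vertical leg: 0.6 × 10, A = 6 cm², y = 5 cm, Ī = 50 cm⁴.
Horizontal leg (remainder): 13.4 × 0.6, A = 8.04 cm², y = 0.3 cm, Ī = 0.2412 cm⁴.
Centroid: ȳ = ΣA·y / ΣA = 2.3085 cm.
Transfer each piece to the centroidal x-axis using Ī + A·d² with d = y − 2.3085:
  vertical leg: d = 2.6915 cm → contributes +93.464 cm⁴
  horizontal leg (remainder): d = -2.0085 cm → contributes +32.677 cm⁴
Total I = 126.14 cm⁴.
For the y-axis: x̄ = 4.3085 cm.
Repeating about the centroidal y-axis gives I_y = 288.84 cm⁴.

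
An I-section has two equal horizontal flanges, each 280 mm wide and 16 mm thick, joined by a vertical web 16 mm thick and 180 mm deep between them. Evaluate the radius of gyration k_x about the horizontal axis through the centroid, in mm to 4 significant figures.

Treat the section as a set of non-overlapping primitives; coordinates are from the bounding-box lower-left.
Bottom flange: 280 × 16, A = 4 480 mm², y = 8 mm, Ī = 95573.3 mm⁴.
Web: 16 × 180, A = 2 880 mm², y = 106 mm, Ī = 7 776 000 mm⁴.
Top flange: 280 × 16, A = 4 480 mm², y = 204 mm, Ī = 95573.3 mm⁴.
By symmetry the centroid is at mid-height, ȳ = 106 mm.
Transfer each piece to the horizontal axis through the centroid using Ī + A·d² with d = y − 106:
  bottom flange: d = -98 mm → contributes +43 121 493 mm⁴
  web: d = 0 mm → contributes +7 776 000 mm⁴
  top flange: d = 98 mm → contributes +43 121 493 mm⁴
Total I = 94 018 987 mm⁴.
Radius of gyration: k = √(I/A) = √(94 018 987 / 11 840) = 89.1111 mm.

k_x ≈ 89.11 mm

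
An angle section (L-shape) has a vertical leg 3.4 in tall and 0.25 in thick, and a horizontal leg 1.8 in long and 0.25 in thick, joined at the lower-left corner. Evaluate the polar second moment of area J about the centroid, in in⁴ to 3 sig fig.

J ≈ 1.78 in⁴

Split into non-overlapping primitives; take the origin at the lower-left of the bounding box.
Vertical leg: 0.25 × 3.4, A = 0.85 in², y = 1.7 in, Ī = 0.81883 in⁴.
Horizontal leg (remainder): 1.55 × 0.25, A = 0.3875 in², y = 0.125 in, Ī = 0.0020182 in⁴.
Centroid: ȳ = ΣA·y / ΣA = 1.2068 in.
Transfer each piece to the centroidal x-axis using Ī + A·d² with d = y − 1.2068:
  vertical leg: d = 0.49318 in → contributes +1.0256 in⁴
  horizontal leg (remainder): d = -1.0818 in → contributes +0.45552 in⁴
Total I = 1.4811 in⁴.
For the y-axis: x̄ = 0.40682 in.
Repeating about the centroidal y-axis gives I_y = 0.2976 in⁴.
Polar second moment: J = I_x + I_y = 1.7787 in⁴.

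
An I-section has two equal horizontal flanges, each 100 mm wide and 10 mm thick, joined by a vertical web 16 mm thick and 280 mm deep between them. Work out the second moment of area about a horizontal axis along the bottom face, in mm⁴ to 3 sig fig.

I_base ≈ 2.17 × 10⁸ mm⁴

Split into non-overlapping primitives; take the origin at the lower-left of the bounding box.
Bottom flange: 100 × 10, A = 1 000 mm², y = 5 mm, Ī = 8333.3 mm⁴.
Web: 16 × 280, A = 4 480 mm², y = 150 mm, Ī = 29 269 333 mm⁴.
Top flange: 100 × 10, A = 1 000 mm², y = 295 mm, Ī = 8333.3 mm⁴.
Transfer each piece to the base of the section using Ī + A·d² with d = y − 0:
  bottom flange: d = 5 mm → contributes +33 333 mm⁴
  web: d = 150 mm → contributes +130 069 333 mm⁴
  top flange: d = 295 mm → contributes +87 033 333 mm⁴
Total I = 217 136 000 mm⁴.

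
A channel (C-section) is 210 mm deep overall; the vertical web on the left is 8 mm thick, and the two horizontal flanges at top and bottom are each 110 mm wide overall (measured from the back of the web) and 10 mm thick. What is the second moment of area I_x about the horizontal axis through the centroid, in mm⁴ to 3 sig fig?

I_x ≈ 2.66 × 10⁷ mm⁴

Decompose the section into non-overlapping parts with the origin at the bottom-left of its bounding rectangle.
Web: 8 × 210, A = 1 680 mm², y = 105 mm, Ī = 6 174 000 mm⁴.
Top flange (beyond web): 102 × 10, A = 1 020 mm², y = 205 mm, Ī = 8 500 mm⁴.
Bottom flange (beyond web): 102 × 10, A = 1 020 mm², y = 5 mm, Ī = 8 500 mm⁴.
By symmetry the centroid is at mid-height, ȳ = 105 mm.
Transfer each piece to the horizontal axis through the centroid using Ī + A·d² with d = y − 105:
  web: d = 0 mm → contributes +6 174 000 mm⁴
  top flange (beyond web): d = 100 mm → contributes +10 208 500 mm⁴
  bottom flange (beyond web): d = -100 mm → contributes +10 208 500 mm⁴
Total I = 26 591 000 mm⁴.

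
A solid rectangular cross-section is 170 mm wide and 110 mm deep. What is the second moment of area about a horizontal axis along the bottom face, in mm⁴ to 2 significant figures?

I_base ≈ 7.5 × 10⁷ mm⁴

The section: 170 × 110, A = 18 700 mm², y = 55 mm, Ī = 18 855 833 mm⁴.
Transfer it to the base of the section using Ī + A·d² with d = y − 0:
  the section: d = 55 mm → contributes +75 423 333 mm⁴
Total I = 75 423 333 mm⁴.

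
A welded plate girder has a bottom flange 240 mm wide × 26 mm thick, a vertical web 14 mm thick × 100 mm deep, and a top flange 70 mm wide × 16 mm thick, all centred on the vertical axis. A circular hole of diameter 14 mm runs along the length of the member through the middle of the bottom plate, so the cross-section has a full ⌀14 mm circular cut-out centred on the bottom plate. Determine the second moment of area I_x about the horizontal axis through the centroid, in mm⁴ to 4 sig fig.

Split into non-overlapping primitives; take the origin at the lower-left of the bounding box.
Bottom plate: 240 × 26, A = 6 240 mm², y = 13 mm, Ī = 351 520 mm⁴.
Web plate: 14 × 100, A = 1 400 mm², y = 76 mm, Ī = 1 166 667 mm⁴.
Top plate: 70 × 16, A = 1 120 mm², y = 134 mm, Ī = 23893.3 mm⁴.
Hole (subtracted): ⌀14, A = 153.938 mm², y = 13 mm, Ī = 1885.74 mm⁴.
Centroid: ȳ = ΣA·y / ΣA = 38.9956 mm.
Transfer each piece to the horizontal axis through the centroid using Ī + A·d² with d = y − 38.9956:
  bottom plate: d = -25.9956 mm → contributes +4 568 342 mm⁴
  web plate: d = 37.0044 mm → contributes +3 083 719 mm⁴
  top plate: d = 95.0044 mm → contributes +10 132 823 mm⁴
  hole: d = -25.9956 mm → contributes −105 913 mm⁴
Total I = 17 678 972 mm⁴.

I_x ≈ 1.768 × 10⁷ mm⁴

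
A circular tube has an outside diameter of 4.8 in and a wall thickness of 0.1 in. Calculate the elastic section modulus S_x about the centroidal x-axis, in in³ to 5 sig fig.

Split into non-overlapping primitives; take the origin at the lower-left of the bounding box.
Outer circle: ⌀4.8, A = 18.09557 in², y = 2.4 in, Ī = 26.05763 in⁴.
Bore (subtracted): ⌀4.6, A = 16.61903 in², y = 2.4 in, Ī = 21.97866 in⁴.
By symmetry the centroid is at mid-height, ȳ = 2.4 in.
All pieces are centred on the centroidal x-axis, so I = ΣĪ (holes subtracted) = 4.078965 in⁴.
Extreme fibre distance c = 2.4 in; S = I/c = 1.699569 in³.

S_x ≈ 1.6996 in³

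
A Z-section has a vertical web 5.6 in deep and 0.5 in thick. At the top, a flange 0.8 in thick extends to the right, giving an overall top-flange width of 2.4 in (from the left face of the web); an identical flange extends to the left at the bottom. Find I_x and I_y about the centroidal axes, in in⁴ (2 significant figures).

I_x ≈ 25 in⁴, I_y ≈ 5.4 in⁴

Break the section into simple shapes (no overlaps), measuring from the bottom-left corner of the bounding box.
Web: 0.5 × 5.6, A = 2.8 in², y = 2.8 in, Ī = 7.317 in⁴.
Top flange (beyond web): 1.9 × 0.8, A = 1.52 in², y = 5.2 in, Ī = 0.08107 in⁴.
Bottom flange (beyond web): 1.9 × 0.8, A = 1.52 in², y = 0.4 in, Ī = 0.08107 in⁴.
Centroid: ȳ = ΣA·y / ΣA = 2.8 in.
Transfer each piece to the centroidal x-axis using Ī + A·d² with d = y − 2.8:
  web: d = 0 in → contributes +7.317 in⁴
  top flange (beyond web): d = 2.4 in → contributes +8.836 in⁴
  bottom flange (beyond web): d = -2.4 in → contributes +8.836 in⁴
Total I = 24.99 in⁴.
For the y-axis: x̄ = 2.15 in.
Repeating about the centroidal y-axis gives I_y = 5.35 in⁴.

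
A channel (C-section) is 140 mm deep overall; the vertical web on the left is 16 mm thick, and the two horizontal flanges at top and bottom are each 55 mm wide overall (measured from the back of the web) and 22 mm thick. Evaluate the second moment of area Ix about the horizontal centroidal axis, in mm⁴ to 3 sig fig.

Split into non-overlapping primitives; take the origin at the lower-left of the bounding box.
Web: 16 × 140, A = 2 240 mm², y = 70 mm, Ī = 3 658 667 mm⁴.
Top flange (beyond web): 39 × 22, A = 858 mm², y = 129 mm, Ī = 34 606 mm⁴.
Bottom flange (beyond web): 39 × 22, A = 858 mm², y = 11 mm, Ī = 34 606 mm⁴.
By symmetry the centroid is at mid-height, ȳ = 70 mm.
Transfer each piece to the horizontal centroidal axis using Ī + A·d² with d = y − 70:
  web: d = 0 mm → contributes +3 658 667 mm⁴
  top flange (beyond web): d = 59 mm → contributes +3 021 304 mm⁴
  bottom flange (beyond web): d = -59 mm → contributes +3 021 304 mm⁴
Total I = 9 701 275 mm⁴.

Ix ≈ 9.70 × 10⁶ mm⁴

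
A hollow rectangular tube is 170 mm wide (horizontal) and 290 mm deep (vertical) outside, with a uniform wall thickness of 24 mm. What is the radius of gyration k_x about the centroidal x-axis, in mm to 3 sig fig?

Split into non-overlapping primitives; take the origin at the lower-left of the bounding box.
Outer rectangle: 170 × 290, A = 49 300 mm², y = 145 mm, Ī = 345 510 833 mm⁴.
Inner void (subtracted): 122 × 242, A = 29 524 mm², y = 145 mm, Ī = 144 086 961 mm⁴.
By symmetry the centroid is at mid-height, ȳ = 145 mm.
All pieces are centred on the centroidal x-axis, so I = ΣĪ (holes subtracted) = 201 423 872 mm⁴.
Radius of gyration: k = √(I/A) = √(201 423 872 / 19 776) = 100.92 mm.

k_x ≈ 101 mm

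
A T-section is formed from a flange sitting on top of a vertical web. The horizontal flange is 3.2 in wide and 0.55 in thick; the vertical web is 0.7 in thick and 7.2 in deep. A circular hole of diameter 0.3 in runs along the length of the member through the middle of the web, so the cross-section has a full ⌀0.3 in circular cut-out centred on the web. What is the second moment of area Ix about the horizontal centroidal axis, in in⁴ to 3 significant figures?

Ix ≈ 41.3 in⁴

Split into non-overlapping primitives; take the origin at the lower-left of the bounding box.
Flange: 3.2 × 0.55, A = 1.76 in², y = 7.475 in, Ī = 0.044367 in⁴.
Web: 0.7 × 7.2, A = 5.04 in², y = 3.6 in, Ī = 21.773 in⁴.
Hole (subtracted): ⌀0.3, A = 0.070686 in², y = 3.6 in, Ī = 0.00039761 in⁴.
Centroid: ȳ = ΣA·y / ΣA = 4.6135 in.
Transfer each piece to the horizontal centroidal axis using Ī + A·d² with d = y − 4.6135:
  flange: d = 2.8615 in → contributes +14.456 in⁴
  web: d = -1.0135 in → contributes +26.95 in⁴
  hole: d = -1.0135 in → contributes −0.073001 in⁴
Total I = 41.332 in⁴.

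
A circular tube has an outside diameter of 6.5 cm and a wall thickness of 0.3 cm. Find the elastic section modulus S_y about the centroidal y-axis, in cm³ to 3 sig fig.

S_y ≈ 8.66 cm³

Split into non-overlapping primitives; take the origin at the lower-left of the bounding box.
Outer circle: ⌀6.5, A = 33.183 cm², x = 3.25 cm, Ī = 87.624 cm⁴.
Bore (subtracted): ⌀5.9, A = 27.34 cm², x = 3.25 cm, Ī = 59.481 cm⁴.
By symmetry the centroid is at mid-width, x̄ = 3.25 cm.
All pieces are centred on the centroidal y-axis, so I = ΣĪ (holes subtracted) = 28.143 cm⁴.
Extreme fibre distance c = 3.25 cm; S = I/c = 8.6594 cm³.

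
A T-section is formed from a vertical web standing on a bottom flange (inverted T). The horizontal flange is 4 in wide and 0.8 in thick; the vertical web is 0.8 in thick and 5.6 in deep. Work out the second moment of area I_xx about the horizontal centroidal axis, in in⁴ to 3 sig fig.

I_xx ≈ 31.0 in⁴

Split into non-overlapping primitives; take the origin at the lower-left of the bounding box.
Flange: 4 × 0.8, A = 3.2 in², y = 0.4 in, Ī = 0.17067 in⁴.
Web: 0.8 × 5.6, A = 4.48 in², y = 3.6 in, Ī = 11.708 in⁴.
Centroid: ȳ = ΣA·y / ΣA = 2.2667 in.
Transfer each piece to the horizontal centroidal axis using Ī + A·d² with d = y − 2.2667:
  flange: d = -1.8667 in → contributes +11.321 in⁴
  web: d = 1.3333 in → contributes +19.672 in⁴
Total I = 30.993 in⁴.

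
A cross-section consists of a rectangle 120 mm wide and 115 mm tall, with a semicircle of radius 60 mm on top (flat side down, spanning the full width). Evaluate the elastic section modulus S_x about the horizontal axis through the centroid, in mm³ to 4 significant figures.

Split into non-overlapping primitives; take the origin at the lower-left of the bounding box.
Rectangular body: 120 × 115, A = 13 800 mm², y = 57.5 mm, Ī = 15 208 750 mm⁴.
Semicircular cap: semicircle r = 60, A = 5654.87 mm², y = 140.465 mm, Ī = 1 422 450 mm⁴.
Centroid: ȳ = ΣA·y / ΣA = 81.615 mm.
Transfer each piece to the horizontal axis through the centroid using Ī + A·d² with d = y − 81.615:
  rectangular body: d = -24.115 mm → contributes +23 233 933 mm⁴
  semicircular cap: d = 58.8498 mm → contributes +21 006 913 mm⁴
Total I = 44 240 847 mm⁴.
Extreme fibre distance c = 93.385 mm; S = I/c = 473 747 mm³.

S_x ≈ 4.737 × 10⁵ mm³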